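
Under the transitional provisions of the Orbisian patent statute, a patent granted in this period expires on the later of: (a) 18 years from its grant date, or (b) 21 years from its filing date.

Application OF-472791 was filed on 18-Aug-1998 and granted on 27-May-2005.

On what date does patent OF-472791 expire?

May 27, 2023

(a) grant + 18 years → 27 May 2023.
(b) filing + 21 years → 18 August 2019.
Later of the two: 27 May 2023.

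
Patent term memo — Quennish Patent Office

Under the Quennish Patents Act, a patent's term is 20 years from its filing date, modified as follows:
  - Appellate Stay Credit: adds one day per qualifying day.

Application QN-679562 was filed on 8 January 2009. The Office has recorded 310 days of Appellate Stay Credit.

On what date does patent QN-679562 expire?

Base term: filing date + 20 years → 8 January 2029.
Appellate Stay Credit: +310 days → 14 November 2029.

2029-11-14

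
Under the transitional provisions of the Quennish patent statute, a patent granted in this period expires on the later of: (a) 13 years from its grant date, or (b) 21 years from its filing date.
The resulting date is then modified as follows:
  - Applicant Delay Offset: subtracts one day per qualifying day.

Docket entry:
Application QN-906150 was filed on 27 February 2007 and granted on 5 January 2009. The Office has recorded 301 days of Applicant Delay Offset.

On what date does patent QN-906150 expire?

(a) grant + 13 years → 5 January 2022.
(b) filing + 21 years → 27 February 2028.
Later of the two: 27 February 2028.
Applicant Delay Offset: −301 days → 2 May 2027.

May 2, 2027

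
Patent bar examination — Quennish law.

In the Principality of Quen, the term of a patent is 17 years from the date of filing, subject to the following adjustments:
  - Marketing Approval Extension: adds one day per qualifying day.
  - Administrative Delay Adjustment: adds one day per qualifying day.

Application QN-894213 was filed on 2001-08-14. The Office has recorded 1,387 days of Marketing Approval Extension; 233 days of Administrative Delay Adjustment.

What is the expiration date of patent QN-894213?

Base term: filing date + 17 years → 14 August 2018.
Marketing Approval Extension: +1387 days → 1 June 2022.
Administrative Delay Adjustment: +233 days → 20 January 2023.

January 20, 2023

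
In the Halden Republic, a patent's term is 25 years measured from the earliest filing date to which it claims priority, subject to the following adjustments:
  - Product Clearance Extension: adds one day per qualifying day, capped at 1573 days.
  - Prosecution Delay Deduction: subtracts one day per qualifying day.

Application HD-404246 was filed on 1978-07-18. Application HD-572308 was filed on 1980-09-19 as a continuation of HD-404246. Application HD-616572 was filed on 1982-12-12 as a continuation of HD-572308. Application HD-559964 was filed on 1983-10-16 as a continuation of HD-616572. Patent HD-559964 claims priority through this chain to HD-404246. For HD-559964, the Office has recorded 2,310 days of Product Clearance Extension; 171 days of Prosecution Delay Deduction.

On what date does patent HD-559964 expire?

May 20, 2007

Earliest priority filing: 18 July 1978.
Base term: 18 July 1978 + 25 years → 18 July 2003.
Product Clearance Extension: 2310 days claimed exceeds the 1573-day cap, so +1573 days → 7 November 2007.
Prosecution Delay Deduction: −171 days → 20 May 2007.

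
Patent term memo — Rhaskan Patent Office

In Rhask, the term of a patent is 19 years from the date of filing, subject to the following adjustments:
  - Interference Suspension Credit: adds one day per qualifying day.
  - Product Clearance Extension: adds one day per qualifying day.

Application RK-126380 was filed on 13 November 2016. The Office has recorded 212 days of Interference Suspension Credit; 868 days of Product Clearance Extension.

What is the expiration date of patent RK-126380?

Base term: filing date + 19 years → 13 November 2035.
Interference Suspension Credit: +212 days → 12 June 2036.
Product Clearance Extension: +868 days → 28 October 2038.

2038-10-28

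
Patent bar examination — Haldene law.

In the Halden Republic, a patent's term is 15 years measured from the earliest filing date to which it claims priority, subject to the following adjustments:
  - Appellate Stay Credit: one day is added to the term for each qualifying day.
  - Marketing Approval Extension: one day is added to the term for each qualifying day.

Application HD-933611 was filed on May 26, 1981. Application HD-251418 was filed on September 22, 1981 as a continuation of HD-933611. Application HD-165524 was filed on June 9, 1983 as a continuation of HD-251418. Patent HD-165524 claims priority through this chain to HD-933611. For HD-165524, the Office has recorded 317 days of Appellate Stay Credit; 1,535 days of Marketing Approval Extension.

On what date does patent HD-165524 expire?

2001-06-21

Earliest priority filing: 26 May 1981.
Base term: 26 May 1981 + 15 years → 26 May 1996.
Appellate Stay Credit: +317 days → 8 April 1997.
Marketing Approval Extension: +1535 days → 21 June 2001.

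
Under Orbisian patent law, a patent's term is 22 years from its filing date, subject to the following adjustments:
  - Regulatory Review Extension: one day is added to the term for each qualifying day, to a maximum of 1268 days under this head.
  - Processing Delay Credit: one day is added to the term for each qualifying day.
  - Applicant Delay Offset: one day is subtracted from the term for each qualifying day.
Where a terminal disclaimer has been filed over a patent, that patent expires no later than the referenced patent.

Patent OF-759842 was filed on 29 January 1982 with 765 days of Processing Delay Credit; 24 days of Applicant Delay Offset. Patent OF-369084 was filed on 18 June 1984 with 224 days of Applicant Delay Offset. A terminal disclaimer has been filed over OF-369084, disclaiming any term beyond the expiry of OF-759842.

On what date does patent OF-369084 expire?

November 6, 2005

Natural term of OF-369084:
  Base: filing + 22 years → 18 June 2006.
  Applicant Delay Offset: −224 days → 6 November 2005.
Expiry of referenced patent OF-759842:
  Base: filing + 22 years → 29 January 2004.
  Processing Delay Credit: +765 days → 4 March 2006.
  Applicant Delay Offset: −24 days → 8 February 2006.
Terminal disclaimer: OF-369084 expires on the earlier of 6 November 2005 and 8 February 2006.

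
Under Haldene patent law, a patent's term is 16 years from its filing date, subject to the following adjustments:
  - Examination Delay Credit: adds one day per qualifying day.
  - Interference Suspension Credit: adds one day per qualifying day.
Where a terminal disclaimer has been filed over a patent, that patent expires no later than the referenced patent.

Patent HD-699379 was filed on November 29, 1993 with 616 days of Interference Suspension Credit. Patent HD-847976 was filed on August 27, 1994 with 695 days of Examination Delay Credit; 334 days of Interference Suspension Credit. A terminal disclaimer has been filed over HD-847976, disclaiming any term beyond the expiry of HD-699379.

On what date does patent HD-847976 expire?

Natural term of HD-847976:
  Base: filing + 16 years → 27 August 2010.
  Examination Delay Credit: +695 days → 22 July 2012.
  Interference Suspension Credit: +334 days → 21 June 2013.
Expiry of referenced patent HD-699379:
  Base: filing + 16 years → 29 November 2009.
  Interference Suspension Credit: +616 days → 7 August 2011.
Terminal disclaimer: HD-847976 expires on the earlier of 21 June 2013 and 7 August 2011.

August 7, 2011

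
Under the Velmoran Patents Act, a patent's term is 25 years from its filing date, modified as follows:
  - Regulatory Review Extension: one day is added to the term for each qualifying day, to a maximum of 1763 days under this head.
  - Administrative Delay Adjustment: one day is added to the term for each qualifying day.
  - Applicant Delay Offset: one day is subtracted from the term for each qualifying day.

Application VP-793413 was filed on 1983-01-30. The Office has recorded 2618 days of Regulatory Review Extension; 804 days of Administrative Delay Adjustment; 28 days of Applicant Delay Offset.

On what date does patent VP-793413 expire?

January 12, 2015

Base term: filing date + 25 years → 30 January 2008.
Regulatory Review Extension: 2618 days claimed exceeds the 1763-day cap, so +1763 days → 27 November 2012.
Administrative Delay Adjustment: +804 days → 9 February 2015.
Applicant Delay Offset: −28 days → 12 January 2015.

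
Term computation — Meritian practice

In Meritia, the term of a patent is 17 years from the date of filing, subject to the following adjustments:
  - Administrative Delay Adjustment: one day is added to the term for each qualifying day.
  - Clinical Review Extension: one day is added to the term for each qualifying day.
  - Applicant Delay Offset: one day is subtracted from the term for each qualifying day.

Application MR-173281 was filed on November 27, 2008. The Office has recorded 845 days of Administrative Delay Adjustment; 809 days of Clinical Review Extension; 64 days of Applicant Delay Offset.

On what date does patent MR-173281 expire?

April 5, 2030

Base term: filing date + 17 years → 27 November 2025.
Administrative Delay Adjustment: +845 days → 21 March 2028.
Clinical Review Extension: +809 days → 8 June 2030.
Applicant Delay Offset: −64 days → 5 April 2030.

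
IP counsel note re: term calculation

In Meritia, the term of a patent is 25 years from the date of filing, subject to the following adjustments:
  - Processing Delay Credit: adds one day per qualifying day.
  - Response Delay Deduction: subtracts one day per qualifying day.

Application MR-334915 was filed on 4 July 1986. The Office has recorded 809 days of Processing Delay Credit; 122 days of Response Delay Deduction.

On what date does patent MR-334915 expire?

May 21, 2013

Base term: filing date + 25 years → 4 July 2011.
Processing Delay Credit: +809 days → 20 September 2013.
Response Delay Deduction: −122 days → 21 May 2013.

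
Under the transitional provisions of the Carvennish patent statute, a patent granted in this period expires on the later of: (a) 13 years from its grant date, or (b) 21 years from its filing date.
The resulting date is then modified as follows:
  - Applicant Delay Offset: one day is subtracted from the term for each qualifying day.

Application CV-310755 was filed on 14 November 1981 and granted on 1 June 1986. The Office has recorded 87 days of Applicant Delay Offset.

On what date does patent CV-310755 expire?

(a) grant + 13 years → 1 June 1999.
(b) filing + 21 years → 14 November 2002.
Later of the two: 14 November 2002.
Applicant Delay Offset: −87 days → 19 August 2002.

August 19, 2002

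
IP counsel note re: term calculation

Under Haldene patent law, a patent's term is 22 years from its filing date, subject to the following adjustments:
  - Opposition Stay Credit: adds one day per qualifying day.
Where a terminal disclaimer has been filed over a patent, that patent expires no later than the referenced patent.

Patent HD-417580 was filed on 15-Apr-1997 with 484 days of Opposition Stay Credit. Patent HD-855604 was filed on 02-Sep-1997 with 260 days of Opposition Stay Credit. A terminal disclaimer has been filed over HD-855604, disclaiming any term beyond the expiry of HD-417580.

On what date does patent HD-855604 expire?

Natural term of HD-855604:
  Base: filing + 22 years → 2 September 2019.
  Opposition Stay Credit: +260 days → 19 May 2020.
Expiry of referenced patent HD-417580:
  Base: filing + 22 years → 15 April 2019.
  Opposition Stay Credit: +484 days → 11 August 2020.
Terminal disclaimer: HD-855604 expires on the earlier of 19 May 2020 and 11 August 2020.

May 19, 2020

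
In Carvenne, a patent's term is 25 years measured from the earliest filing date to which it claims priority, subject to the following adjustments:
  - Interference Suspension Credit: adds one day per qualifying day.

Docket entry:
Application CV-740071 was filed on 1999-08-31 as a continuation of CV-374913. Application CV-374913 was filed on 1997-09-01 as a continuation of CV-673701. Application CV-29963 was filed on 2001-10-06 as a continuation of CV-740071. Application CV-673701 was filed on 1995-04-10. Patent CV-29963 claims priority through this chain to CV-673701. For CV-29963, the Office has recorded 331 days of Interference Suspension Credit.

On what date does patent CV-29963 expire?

2021-03-07

Earliest priority filing: 10 April 1995.
Base term: 10 April 1995 + 25 years → 10 April 2020.
Interference Suspension Credit: +331 days → 7 March 2021.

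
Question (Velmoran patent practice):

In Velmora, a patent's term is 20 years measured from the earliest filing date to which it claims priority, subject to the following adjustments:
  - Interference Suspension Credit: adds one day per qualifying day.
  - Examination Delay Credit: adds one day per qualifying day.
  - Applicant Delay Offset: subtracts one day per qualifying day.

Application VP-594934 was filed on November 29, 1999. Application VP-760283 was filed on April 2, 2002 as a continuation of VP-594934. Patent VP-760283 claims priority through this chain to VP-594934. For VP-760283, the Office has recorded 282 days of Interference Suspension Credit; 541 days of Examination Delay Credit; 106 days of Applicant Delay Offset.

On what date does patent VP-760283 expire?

Earliest priority filing: 29 November 1999.
Base term: 29 November 1999 + 20 years → 29 November 2019.
Interference Suspension Credit: +282 days → 6 September 2020.
Examination Delay Credit: +541 days → 1 March 2022.
Applicant Delay Offset: −106 days → 15 November 2021.

2021-11-15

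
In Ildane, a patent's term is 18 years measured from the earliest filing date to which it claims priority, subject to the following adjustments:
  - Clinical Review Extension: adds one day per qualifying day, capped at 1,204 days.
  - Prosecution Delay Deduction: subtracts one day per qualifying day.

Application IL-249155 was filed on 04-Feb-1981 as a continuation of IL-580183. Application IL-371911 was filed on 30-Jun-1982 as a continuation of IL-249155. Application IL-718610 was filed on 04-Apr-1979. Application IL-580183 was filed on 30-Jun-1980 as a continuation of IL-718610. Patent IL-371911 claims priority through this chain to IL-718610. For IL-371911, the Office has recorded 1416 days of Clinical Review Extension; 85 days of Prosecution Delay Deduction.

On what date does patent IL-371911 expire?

2000-04-27

Earliest priority filing: 4 April 1979.
Base term: 4 April 1979 + 18 years → 4 April 1997.
Clinical Review Extension: 1416 days claimed exceeds the 1204-day cap, so +1204 days → 21 July 2000.
Prosecution Delay Deduction: −85 days → 27 April 2000.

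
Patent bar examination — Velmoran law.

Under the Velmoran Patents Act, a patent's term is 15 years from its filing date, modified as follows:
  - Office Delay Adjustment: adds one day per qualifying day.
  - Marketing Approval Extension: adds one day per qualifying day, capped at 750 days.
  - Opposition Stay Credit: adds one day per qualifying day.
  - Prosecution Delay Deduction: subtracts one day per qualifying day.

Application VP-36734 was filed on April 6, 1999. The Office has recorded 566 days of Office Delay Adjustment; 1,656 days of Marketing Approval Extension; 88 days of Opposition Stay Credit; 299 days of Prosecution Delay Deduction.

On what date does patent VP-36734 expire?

Base term: filing date + 15 years → 6 April 2014.
Office Delay Adjustment: +566 days → 24 October 2015.
Marketing Approval Extension: 1656 days claimed exceeds the 750-day cap, so +750 days → 12 November 2017.
Opposition Stay Credit: +88 days → 8 February 2018.
Prosecution Delay Deduction: −299 days → 15 April 2017.

April 15, 2017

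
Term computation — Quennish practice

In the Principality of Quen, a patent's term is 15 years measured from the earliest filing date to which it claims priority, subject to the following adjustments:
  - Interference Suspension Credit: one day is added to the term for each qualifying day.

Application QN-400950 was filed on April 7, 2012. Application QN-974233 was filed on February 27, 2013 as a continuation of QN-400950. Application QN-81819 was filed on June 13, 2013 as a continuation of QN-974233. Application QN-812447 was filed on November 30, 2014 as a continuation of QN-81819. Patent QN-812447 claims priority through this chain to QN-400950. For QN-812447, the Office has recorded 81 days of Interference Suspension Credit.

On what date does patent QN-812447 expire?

June 27, 2027

Earliest priority filing: 7 April 2012.
Base term: 7 April 2012 + 15 years → 7 April 2027.
Interference Suspension Credit: +81 days → 27 June 2027.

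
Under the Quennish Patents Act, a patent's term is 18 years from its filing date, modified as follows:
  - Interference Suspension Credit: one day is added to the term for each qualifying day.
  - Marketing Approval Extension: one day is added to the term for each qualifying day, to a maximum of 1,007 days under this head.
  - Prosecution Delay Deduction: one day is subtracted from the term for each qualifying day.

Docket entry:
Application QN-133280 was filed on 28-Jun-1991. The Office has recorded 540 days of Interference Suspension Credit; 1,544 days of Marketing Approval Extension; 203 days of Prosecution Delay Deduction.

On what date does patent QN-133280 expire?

Base term: filing date + 18 years → 28 June 2009.
Interference Suspension Credit: +540 days → 20 December 2010.
Marketing Approval Extension: 1544 days claimed exceeds the 1007-day cap, so +1007 days → 22 September 2013.
Prosecution Delay Deduction: −203 days → 3 March 2013.

2013-03-03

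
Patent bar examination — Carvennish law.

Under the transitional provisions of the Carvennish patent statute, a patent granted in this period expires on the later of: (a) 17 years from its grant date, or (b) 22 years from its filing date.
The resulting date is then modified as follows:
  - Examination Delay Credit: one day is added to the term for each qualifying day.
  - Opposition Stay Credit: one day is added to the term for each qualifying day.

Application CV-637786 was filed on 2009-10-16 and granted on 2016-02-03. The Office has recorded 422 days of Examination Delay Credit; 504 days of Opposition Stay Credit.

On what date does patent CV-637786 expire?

(a) grant + 17 years → 3 February 2033.
(b) filing + 22 years → 16 October 2031.
Later of the two: 3 February 2033.
Examination Delay Credit: +422 days → 1 April 2034.
Opposition Stay Credit: +504 days → 18 August 2035.

2035-08-18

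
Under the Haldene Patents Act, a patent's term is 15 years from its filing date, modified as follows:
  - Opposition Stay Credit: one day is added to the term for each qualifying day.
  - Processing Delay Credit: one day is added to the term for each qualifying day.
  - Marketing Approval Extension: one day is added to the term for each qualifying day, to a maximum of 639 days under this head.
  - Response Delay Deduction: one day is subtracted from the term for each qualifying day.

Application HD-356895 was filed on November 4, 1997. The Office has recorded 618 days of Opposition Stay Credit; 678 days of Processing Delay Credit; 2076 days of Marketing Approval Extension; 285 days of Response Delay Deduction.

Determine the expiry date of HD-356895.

Base term: filing date + 15 years → 4 November 2012.
Opposition Stay Credit: +618 days → 15 July 2014.
Processing Delay Credit: +678 days → 23 May 2016.
Marketing Approval Extension: 2076 days claimed exceeds the 639-day cap, so +639 days → 21 February 2018.
Response Delay Deduction: −285 days → 12 May 2017.

May 12, 2017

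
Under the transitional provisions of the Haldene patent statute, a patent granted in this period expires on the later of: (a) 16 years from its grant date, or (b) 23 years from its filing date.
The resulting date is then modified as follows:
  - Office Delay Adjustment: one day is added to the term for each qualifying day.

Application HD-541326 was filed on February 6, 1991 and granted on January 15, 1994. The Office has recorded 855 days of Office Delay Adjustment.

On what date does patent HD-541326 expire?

2016-06-10

(a) grant + 16 years → 15 January 2010.
(b) filing + 23 years → 6 February 2014.
Later of the two: 6 February 2014.
Office Delay Adjustment: +855 days → 10 June 2016.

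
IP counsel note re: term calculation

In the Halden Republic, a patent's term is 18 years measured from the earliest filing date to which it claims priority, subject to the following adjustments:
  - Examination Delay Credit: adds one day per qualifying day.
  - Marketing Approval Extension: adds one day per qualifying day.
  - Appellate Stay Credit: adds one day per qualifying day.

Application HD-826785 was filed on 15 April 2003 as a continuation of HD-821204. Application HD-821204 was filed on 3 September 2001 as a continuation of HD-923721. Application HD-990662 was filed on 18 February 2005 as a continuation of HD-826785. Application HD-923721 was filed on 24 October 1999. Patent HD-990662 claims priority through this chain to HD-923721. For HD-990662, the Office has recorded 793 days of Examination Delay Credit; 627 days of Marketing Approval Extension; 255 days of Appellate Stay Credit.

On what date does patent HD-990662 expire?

Earliest priority filing: 24 October 1999.
Base term: 24 October 1999 + 18 years → 24 October 2017.
Examination Delay Credit: +793 days → 26 December 2019.
Marketing Approval Extension: +627 days → 13 September 2021.
Appellate Stay Credit: +255 days → 26 May 2022.

2022-05-26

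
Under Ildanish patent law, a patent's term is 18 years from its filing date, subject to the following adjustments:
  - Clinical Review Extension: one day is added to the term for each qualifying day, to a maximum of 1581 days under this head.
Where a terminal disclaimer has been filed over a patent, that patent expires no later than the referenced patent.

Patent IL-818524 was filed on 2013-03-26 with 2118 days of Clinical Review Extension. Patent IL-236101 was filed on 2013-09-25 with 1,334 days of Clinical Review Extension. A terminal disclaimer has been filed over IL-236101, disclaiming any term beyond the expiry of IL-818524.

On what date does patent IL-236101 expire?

2035-05-21

Natural term of IL-236101:
  Base: filing + 18 years → 25 September 2031.
  Clinical Review Extension: 1334 days (within the 1581-day cap) → +1334 days → 21 May 2035.
Expiry of referenced patent IL-818524:
  Base: filing + 18 years → 26 March 2031.
  Clinical Review Extension: 2118 days claimed exceeds the 1581-day cap, so +1581 days → 24 July 2035.
Terminal disclaimer: IL-236101 expires on the earlier of 21 May 2035 and 24 July 2035.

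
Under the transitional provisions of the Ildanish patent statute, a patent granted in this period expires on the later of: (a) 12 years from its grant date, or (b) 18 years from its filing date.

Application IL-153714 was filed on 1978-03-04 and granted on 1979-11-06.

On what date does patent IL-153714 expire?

(a) grant + 12 years → 6 November 1991.
(b) filing + 18 years → 4 March 1996.
Later of the two: 4 March 1996.

March 4, 1996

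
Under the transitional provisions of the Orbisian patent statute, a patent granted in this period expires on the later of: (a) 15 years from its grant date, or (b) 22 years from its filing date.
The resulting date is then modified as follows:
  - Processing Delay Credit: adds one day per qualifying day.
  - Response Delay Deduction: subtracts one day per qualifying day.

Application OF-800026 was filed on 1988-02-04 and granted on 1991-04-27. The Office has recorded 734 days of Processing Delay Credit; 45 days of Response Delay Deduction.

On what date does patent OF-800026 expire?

(a) grant + 15 years → 27 April 2006.
(b) filing + 22 years → 4 February 2010.
Later of the two: 4 February 2010.
Processing Delay Credit: +734 days → 8 February 2012.
Response Delay Deduction: −45 days → 25 December 2011.

2011-12-25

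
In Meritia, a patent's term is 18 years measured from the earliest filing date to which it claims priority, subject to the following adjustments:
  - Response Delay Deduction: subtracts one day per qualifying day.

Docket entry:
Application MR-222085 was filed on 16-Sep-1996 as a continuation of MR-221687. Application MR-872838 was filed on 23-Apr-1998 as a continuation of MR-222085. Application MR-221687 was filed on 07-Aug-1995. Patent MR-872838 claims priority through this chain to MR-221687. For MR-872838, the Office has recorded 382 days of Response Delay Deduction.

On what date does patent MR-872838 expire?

2012-07-21

Earliest priority filing: 7 August 1995.
Base term: 7 August 1995 + 18 years → 7 August 2013.
Response Delay Deduction: −382 days → 21 July 2012.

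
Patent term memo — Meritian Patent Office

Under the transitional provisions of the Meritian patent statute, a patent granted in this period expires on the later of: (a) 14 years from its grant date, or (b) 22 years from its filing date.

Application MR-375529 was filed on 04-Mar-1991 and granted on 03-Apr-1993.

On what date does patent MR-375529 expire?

March 4, 2013

(a) grant + 14 years → 3 April 2007.
(b) filing + 22 years → 4 March 2013.
Later of the two: 4 March 2013.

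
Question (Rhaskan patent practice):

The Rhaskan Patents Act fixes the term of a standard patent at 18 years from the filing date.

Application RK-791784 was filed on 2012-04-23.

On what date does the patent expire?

Filing date + 18 years → 23 April 2030.

April 23, 2030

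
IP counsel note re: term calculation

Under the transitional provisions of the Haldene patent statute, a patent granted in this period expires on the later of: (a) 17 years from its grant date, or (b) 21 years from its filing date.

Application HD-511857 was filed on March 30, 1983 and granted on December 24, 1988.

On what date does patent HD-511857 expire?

(a) grant + 17 years → 24 December 2005.
(b) filing + 21 years → 30 March 2004.
Later of the two: 24 December 2005.

December 24, 2005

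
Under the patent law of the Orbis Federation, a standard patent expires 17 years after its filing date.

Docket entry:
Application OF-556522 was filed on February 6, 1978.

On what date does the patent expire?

February 6, 1995

Filing date + 17 years → 6 February 1995.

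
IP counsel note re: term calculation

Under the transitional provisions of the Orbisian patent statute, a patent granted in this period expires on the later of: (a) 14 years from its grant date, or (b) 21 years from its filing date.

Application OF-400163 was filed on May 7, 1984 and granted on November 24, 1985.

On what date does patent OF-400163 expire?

(a) grant + 14 years → 24 November 1999.
(b) filing + 21 years → 7 May 2005.
Later of the two: 7 May 2005.

2005-05-07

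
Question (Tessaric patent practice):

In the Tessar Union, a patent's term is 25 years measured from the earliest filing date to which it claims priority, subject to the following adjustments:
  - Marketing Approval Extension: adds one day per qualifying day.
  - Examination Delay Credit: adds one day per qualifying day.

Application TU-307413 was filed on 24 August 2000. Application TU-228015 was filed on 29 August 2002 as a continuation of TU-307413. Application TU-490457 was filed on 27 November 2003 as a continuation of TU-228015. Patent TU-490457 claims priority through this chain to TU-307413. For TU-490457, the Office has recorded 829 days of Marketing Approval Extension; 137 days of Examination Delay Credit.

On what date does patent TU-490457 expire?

April 16, 2028

Earliest priority filing: 24 August 2000.
Base term: 24 August 2000 + 25 years → 24 August 2025.
Marketing Approval Extension: +829 days → 1 December 2027.
Examination Delay Credit: +137 days → 16 April 2028.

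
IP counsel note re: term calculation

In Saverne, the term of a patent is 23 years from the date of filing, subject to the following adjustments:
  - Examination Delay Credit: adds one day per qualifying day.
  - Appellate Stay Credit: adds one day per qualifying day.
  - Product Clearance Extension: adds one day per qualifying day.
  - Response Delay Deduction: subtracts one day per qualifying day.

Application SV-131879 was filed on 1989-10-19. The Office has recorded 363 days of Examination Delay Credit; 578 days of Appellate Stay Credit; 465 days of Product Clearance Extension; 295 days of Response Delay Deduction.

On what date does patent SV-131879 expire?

2015-11-04

Base term: filing date + 23 years → 19 October 2012.
Examination Delay Credit: +363 days → 17 October 2013.
Appellate Stay Credit: +578 days → 18 May 2015.
Product Clearance Extension: +465 days → 25 August 2016.
Response Delay Deduction: −295 days → 4 November 2015.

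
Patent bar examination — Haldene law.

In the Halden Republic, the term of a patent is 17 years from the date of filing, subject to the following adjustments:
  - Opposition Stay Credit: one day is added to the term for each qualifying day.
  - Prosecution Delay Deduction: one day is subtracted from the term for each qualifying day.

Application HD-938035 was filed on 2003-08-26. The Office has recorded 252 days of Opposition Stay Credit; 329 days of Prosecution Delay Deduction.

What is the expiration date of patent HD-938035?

Base term: filing date + 17 years → 26 August 2020.
Opposition Stay Credit: +252 days → 5 May 2021.
Prosecution Delay Deduction: −329 days → 10 June 2020.

June 10, 2020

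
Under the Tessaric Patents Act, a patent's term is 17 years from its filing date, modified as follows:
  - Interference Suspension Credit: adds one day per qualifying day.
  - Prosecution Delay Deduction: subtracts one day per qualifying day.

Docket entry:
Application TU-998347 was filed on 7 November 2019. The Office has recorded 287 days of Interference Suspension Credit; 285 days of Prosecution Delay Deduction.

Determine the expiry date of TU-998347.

Base term: filing date + 17 years → 7 November 2036.
Interference Suspension Credit: +287 days → 21 August 2037.
Prosecution Delay Deduction: −285 days → 9 November 2036.

November 9, 2036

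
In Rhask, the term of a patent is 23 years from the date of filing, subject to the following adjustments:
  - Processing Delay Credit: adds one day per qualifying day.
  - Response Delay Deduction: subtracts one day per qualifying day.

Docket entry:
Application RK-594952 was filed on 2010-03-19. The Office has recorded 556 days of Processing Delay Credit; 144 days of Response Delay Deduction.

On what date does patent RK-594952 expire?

Base term: filing date + 23 years → 19 March 2033.
Processing Delay Credit: +556 days → 26 September 2034.
Response Delay Deduction: −144 days → 5 May 2034.

2034-05-05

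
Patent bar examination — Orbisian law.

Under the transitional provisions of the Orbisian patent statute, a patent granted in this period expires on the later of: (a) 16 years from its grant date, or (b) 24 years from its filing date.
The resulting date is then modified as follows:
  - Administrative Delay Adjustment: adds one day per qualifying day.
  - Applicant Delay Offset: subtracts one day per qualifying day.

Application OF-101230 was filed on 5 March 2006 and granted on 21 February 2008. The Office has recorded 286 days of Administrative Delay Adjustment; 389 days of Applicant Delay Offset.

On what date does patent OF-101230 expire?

November 22, 2029

(a) grant + 16 years → 21 February 2024.
(b) filing + 24 years → 5 March 2030.
Later of the two: 5 March 2030.
Administrative Delay Adjustment: +286 days → 16 December 2030.
Applicant Delay Offset: −389 days → 22 November 2029.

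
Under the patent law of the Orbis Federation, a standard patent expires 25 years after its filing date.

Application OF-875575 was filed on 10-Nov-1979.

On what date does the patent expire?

Filing date + 25 years → 10 November 2004.

2004-11-10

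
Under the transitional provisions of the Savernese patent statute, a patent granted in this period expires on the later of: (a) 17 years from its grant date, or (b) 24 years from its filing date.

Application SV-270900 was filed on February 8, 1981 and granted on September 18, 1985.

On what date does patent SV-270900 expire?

(a) grant + 17 years → 18 September 2002.
(b) filing + 24 years → 8 February 2005.
Later of the two: 8 February 2005.

February 8, 2005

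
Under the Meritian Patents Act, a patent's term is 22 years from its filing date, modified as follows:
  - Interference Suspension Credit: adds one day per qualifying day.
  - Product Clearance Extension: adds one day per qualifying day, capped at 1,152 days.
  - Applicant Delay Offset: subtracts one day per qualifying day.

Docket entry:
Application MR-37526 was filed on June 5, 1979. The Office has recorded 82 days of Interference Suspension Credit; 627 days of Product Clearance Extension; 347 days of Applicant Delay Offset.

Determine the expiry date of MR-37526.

Base term: filing date + 22 years → 5 June 2001.
Interference Suspension Credit: +82 days → 26 August 2001.
Product Clearance Extension: 627 days (within the 1152-day cap) → +627 days → 15 May 2003.
Applicant Delay Offset: −347 days → 2 June 2002.

June 2, 2002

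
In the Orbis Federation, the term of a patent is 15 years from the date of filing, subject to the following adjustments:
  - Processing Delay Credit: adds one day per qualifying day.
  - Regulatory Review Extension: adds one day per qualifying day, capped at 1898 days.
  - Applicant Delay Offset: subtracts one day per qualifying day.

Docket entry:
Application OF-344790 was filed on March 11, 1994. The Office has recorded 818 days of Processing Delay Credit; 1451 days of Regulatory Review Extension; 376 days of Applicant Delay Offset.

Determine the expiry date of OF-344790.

Base term: filing date + 15 years → 11 March 2009.
Processing Delay Credit: +818 days → 7 June 2011.
Regulatory Review Extension: 1451 days (within the 1898-day cap) → +1451 days → 28 May 2015.
Applicant Delay Offset: −376 days → 17 May 2014.

2014-05-17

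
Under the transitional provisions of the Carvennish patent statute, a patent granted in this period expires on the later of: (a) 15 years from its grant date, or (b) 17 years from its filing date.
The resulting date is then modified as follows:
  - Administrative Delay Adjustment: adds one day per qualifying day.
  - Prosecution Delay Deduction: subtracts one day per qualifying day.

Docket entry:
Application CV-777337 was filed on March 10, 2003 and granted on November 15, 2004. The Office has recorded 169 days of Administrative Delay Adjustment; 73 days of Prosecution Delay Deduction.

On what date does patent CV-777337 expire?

June 14, 2020

(a) grant + 15 years → 15 November 2019.
(b) filing + 17 years → 10 March 2020.
Later of the two: 10 March 2020.
Administrative Delay Adjustment: +169 days → 26 August 2020.
Prosecution Delay Deduction: −73 days → 14 June 2020.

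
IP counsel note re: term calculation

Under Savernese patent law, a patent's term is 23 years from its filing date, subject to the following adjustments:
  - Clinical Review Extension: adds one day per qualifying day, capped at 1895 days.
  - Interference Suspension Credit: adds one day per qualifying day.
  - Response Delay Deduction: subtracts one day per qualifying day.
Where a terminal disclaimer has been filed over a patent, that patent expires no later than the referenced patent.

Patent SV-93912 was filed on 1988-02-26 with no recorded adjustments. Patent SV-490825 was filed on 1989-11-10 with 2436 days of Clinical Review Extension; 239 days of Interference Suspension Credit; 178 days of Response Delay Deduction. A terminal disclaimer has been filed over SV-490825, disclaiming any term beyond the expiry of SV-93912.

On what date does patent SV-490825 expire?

Natural term of SV-490825:
  Base: filing + 23 years → 10 November 2012.
  Clinical Review Extension: 2436 days claimed exceeds the 1895-day cap, so +1895 days → 18 January 2018.
  Interference Suspension Credit: +239 days → 14 September 2018.
  Response Delay Deduction: −178 days → 20 March 2018.
Expiry of referenced patent SV-93912:
  Base: filing + 23 years → 26 February 2011.
Terminal disclaimer: SV-490825 expires on the earlier of 20 March 2018 and 26 February 2011.

2011-02-26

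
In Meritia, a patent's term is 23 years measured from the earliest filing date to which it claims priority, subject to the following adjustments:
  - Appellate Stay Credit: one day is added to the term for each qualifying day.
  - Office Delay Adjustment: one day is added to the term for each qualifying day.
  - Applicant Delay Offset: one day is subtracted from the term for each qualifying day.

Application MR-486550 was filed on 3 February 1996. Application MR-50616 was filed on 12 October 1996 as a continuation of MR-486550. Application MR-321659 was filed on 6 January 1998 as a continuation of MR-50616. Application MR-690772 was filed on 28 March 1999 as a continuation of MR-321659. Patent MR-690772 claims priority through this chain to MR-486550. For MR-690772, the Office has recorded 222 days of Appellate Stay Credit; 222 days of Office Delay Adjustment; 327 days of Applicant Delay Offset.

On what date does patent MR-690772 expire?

Earliest priority filing: 3 February 1996.
Base term: 3 February 1996 + 23 years → 3 February 2019.
Appellate Stay Credit: +222 days → 13 September 2019.
Office Delay Adjustment: +222 days → 22 April 2020.
Applicant Delay Offset: −327 days → 31 May 2019.

2019-05-31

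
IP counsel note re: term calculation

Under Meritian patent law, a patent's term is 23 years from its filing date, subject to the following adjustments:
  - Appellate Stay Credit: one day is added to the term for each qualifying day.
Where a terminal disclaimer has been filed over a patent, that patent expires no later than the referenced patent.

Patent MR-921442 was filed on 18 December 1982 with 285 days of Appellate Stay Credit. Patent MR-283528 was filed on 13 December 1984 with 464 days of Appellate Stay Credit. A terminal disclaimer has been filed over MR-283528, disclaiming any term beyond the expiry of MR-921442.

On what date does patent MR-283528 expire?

September 29, 2006

Natural term of MR-283528:
  Base: filing + 23 years → 13 December 2007.
  Appellate Stay Credit: +464 days → 21 March 2009.
Expiry of referenced patent MR-921442:
  Base: filing + 23 years → 18 December 2005.
  Appellate Stay Credit: +285 days → 29 September 2006.
Terminal disclaimer: MR-283528 expires on the earlier of 21 March 2009 and 29 September 2006.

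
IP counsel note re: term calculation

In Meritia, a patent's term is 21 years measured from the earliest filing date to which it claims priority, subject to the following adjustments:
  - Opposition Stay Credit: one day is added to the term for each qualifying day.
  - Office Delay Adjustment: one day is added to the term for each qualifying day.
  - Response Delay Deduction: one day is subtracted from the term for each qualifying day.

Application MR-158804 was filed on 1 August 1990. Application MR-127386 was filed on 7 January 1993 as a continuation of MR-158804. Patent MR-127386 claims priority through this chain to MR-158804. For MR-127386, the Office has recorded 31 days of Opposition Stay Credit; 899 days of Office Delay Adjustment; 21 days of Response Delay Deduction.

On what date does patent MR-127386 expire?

Earliest priority filing: 1 August 1990.
Base term: 1 August 1990 + 21 years → 1 August 2011.
Opposition Stay Credit: +31 days → 1 September 2011.
Office Delay Adjustment: +899 days → 16 February 2014.
Response Delay Deduction: −21 days → 26 January 2014.

2014-01-26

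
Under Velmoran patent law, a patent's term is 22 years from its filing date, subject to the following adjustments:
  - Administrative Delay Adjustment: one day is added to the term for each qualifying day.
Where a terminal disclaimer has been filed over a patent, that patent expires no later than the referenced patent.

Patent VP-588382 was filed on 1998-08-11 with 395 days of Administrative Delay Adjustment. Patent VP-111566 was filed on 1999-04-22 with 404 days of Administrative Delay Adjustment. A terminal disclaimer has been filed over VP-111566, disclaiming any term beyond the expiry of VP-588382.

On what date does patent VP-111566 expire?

Natural term of VP-111566:
  Base: filing + 22 years → 22 April 2021.
  Administrative Delay Adjustment: +404 days → 31 May 2022.
Expiry of referenced patent VP-588382:
  Base: filing + 22 years → 11 August 2020.
  Administrative Delay Adjustment: +395 days → 10 September 2021.
Terminal disclaimer: VP-111566 expires on the earlier of 31 May 2022 and 10 September 2021.

2021-09-10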